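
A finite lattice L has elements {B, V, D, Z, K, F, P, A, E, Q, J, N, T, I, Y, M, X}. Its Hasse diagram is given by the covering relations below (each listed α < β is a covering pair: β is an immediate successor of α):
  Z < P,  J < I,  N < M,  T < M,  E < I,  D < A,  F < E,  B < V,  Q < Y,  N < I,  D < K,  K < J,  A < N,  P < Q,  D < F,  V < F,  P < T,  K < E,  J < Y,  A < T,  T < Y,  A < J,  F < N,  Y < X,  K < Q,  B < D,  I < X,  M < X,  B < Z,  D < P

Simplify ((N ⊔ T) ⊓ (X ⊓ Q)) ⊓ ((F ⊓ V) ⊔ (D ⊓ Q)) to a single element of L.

N ∨ T = M
X ∧ Q = Q
M ∧ Q = P
F ∧ V = V
D ∧ Q = D
V ∨ D = F
P ∧ F = D

D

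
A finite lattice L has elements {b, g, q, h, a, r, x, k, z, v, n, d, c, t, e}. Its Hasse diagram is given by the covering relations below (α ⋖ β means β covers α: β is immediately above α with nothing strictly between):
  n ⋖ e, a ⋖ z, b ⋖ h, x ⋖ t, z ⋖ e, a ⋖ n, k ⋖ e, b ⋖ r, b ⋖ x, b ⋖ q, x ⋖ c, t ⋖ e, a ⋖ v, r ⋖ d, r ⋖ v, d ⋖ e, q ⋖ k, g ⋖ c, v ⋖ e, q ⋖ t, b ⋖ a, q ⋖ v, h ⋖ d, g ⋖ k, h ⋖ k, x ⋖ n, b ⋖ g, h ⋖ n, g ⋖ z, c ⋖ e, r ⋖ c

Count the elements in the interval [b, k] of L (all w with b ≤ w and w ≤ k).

5

The interval [b, k] = {b, g, h, k, q}, which has 5 elements.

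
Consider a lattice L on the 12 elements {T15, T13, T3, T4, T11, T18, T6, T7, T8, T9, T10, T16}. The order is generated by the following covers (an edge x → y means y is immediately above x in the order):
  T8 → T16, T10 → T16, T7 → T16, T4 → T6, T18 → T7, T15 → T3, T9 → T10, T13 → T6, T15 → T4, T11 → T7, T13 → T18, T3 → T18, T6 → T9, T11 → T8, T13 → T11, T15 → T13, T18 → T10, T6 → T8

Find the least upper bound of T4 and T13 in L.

Common upper bounds of {T4, T13}: T10, T16, T6, T8, T9.
The least among these is T6.

T6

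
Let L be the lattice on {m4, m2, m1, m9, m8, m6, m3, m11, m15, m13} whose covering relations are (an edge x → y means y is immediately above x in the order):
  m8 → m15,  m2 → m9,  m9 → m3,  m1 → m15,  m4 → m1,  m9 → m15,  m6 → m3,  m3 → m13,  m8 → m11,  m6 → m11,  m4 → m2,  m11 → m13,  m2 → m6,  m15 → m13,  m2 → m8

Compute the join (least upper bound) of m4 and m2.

Common upper bounds of {m4, m2}: m11, m13, m15, m2, m3, m6, m8, m9.
The least among these is m2.

m2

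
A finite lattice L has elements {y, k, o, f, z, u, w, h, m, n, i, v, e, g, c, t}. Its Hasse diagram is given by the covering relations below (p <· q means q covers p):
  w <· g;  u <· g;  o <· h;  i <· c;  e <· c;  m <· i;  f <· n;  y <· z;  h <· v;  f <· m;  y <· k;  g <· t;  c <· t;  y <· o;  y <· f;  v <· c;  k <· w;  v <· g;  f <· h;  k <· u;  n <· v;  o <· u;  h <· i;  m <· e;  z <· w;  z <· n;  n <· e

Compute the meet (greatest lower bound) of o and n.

Common lower bounds of {o, n}: y.
The greatest among these is y.

y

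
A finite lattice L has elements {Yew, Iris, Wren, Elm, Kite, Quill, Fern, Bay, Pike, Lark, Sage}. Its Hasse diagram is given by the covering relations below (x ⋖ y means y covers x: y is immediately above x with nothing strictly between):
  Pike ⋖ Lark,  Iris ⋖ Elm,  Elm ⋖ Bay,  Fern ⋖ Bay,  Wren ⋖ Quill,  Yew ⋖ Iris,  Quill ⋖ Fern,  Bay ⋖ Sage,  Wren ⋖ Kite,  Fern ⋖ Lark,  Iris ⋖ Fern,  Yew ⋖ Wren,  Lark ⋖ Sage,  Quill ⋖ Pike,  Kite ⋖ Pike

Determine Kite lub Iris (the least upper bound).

Common upper bounds of {Kite, Iris}: Lark, Sage.
The least among these is Lark.

Lark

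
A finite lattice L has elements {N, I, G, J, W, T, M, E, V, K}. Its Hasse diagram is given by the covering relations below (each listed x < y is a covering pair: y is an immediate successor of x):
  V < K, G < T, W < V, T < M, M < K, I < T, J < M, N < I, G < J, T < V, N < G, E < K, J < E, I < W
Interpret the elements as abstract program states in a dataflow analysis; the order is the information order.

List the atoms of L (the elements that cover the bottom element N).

G, I

The atoms are exactly the elements that cover N: G, I.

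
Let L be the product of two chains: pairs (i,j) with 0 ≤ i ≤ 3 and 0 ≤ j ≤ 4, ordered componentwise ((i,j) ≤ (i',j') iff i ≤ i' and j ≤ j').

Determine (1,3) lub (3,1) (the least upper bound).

In a product of chains, the join is componentwise max, giving (3,3).

(3,3)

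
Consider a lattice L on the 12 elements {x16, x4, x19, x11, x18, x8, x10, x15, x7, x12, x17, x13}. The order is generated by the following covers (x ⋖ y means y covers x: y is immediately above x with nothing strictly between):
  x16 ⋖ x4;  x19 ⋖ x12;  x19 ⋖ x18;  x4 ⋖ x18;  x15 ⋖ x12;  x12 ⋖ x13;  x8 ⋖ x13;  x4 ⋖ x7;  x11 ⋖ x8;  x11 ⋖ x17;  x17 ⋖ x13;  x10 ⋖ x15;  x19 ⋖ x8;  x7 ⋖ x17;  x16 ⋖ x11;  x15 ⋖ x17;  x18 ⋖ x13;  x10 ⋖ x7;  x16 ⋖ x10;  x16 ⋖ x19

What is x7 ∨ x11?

x17

Common upper bounds of {x7, x11}: x13, x17.
The least among these is x17.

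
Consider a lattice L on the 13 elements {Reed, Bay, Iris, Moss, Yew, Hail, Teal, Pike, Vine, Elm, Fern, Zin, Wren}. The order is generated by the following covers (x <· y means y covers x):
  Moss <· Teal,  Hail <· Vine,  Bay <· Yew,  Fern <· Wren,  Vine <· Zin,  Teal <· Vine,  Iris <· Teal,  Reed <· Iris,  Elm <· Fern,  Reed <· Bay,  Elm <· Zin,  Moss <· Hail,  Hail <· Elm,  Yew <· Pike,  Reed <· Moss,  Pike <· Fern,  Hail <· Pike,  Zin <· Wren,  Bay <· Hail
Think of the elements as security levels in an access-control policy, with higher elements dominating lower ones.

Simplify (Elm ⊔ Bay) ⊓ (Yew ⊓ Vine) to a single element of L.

Bay

Elm ∨ Bay = Elm
Yew ∧ Vine = Bay
Elm ∧ Bay = Bay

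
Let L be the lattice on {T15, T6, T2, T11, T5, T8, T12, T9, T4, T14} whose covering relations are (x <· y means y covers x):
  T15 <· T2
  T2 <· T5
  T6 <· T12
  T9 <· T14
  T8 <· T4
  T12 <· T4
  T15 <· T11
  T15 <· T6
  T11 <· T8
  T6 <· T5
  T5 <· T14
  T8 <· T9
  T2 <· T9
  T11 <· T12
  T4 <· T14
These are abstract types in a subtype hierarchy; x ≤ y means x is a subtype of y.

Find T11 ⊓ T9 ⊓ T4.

T11

Common lower bounds of {T11, T9, T4}: T11, T15.
The greatest among these is T11.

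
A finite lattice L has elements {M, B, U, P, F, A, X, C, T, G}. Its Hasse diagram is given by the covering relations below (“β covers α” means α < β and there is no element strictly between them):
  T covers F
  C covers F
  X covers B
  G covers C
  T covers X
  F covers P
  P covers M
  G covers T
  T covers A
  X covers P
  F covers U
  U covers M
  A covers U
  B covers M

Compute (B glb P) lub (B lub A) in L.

B ∧ P = M
B ∨ A = T
M ∨ T = T

T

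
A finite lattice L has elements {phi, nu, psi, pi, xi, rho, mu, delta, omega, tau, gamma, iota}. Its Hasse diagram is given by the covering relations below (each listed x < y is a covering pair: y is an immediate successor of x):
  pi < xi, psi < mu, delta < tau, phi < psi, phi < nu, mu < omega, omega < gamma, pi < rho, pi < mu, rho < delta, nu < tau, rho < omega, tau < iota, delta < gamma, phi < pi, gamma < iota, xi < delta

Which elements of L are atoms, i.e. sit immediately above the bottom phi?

nu, pi, psi

The atoms are exactly the elements that cover phi: nu, pi, psi.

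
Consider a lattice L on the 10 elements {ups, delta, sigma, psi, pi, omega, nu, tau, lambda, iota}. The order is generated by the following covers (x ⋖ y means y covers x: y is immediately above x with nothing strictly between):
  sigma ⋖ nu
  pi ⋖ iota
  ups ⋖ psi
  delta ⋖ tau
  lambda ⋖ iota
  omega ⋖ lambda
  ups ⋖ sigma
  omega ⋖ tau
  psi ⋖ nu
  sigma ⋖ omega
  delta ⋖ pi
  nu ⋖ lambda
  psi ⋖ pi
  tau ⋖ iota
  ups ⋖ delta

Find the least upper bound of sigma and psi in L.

Common upper bounds of {sigma, psi}: iota, lambda, nu.
The least among these is nu.

nu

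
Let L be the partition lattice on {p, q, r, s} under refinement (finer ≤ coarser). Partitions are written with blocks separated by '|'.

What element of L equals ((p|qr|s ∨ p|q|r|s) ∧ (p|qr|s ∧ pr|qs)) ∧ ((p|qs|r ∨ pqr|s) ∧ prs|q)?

p|q|r|s

p|qr|s ∨ p|q|r|s = p|qr|s
p|qr|s ∧ pr|qs = p|q|r|s
p|qr|s ∧ p|q|r|s = p|q|r|s
p|qs|r ∨ pqr|s = pqrs
pqrs ∧ prs|q = prs|q
p|q|r|s ∧ prs|q = p|q|r|s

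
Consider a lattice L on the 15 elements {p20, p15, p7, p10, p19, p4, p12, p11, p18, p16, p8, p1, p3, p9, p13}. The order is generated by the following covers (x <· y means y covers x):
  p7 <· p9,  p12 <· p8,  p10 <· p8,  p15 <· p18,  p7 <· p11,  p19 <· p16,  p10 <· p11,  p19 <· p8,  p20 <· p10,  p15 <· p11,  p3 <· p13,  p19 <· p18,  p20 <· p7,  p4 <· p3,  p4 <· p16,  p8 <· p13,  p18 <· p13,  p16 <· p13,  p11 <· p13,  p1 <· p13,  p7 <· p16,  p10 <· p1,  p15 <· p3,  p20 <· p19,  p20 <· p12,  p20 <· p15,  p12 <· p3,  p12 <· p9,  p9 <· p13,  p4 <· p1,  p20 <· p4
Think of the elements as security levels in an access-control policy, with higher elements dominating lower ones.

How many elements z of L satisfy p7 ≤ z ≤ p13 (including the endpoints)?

5

The interval [p7, p13] = {p11, p13, p16, p7, p9}, which has 5 elements.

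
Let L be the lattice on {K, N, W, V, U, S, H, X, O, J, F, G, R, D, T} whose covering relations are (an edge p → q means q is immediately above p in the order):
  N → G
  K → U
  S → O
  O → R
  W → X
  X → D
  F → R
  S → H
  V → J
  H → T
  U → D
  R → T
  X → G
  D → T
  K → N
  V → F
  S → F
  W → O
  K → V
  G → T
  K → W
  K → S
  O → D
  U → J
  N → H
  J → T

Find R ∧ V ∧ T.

Common lower bounds of {R, V, T}: K, V.
The greatest among these is V.

V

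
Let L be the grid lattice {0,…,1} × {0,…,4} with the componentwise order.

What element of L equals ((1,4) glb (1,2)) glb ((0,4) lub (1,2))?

(1,4) ∧ (1,2) = (1,2)
(0,4) ∨ (1,2) = (1,4)
(1,2) ∧ (1,4) = (1,2)

(1,2)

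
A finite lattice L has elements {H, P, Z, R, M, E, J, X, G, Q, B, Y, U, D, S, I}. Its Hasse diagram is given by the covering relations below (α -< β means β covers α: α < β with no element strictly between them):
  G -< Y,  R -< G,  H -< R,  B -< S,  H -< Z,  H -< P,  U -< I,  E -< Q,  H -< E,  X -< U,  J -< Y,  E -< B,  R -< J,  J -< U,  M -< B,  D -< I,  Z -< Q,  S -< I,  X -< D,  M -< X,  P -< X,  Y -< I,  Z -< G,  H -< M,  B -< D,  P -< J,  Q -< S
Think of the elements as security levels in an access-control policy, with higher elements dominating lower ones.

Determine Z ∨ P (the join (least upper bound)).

Common upper bounds of {Z, P}: I, Y.
The least among these is Y.

Y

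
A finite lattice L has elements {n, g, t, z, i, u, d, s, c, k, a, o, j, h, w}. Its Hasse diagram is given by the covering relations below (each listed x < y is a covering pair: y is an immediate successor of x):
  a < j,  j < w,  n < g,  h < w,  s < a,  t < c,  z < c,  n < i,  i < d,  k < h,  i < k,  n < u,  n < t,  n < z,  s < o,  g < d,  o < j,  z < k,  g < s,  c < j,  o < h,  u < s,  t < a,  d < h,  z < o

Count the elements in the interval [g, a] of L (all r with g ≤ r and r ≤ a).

The interval [g, a] = {a, g, s}, which has 3 elements.

3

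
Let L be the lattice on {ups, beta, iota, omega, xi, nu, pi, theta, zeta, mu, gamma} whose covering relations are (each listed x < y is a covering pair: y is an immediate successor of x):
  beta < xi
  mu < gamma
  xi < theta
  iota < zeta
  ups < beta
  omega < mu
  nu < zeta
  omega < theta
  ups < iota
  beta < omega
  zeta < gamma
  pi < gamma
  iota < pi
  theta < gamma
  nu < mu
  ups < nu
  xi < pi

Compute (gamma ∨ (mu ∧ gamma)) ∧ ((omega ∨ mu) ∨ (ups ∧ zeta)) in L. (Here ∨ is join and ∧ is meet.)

mu

mu ∧ gamma = mu
gamma ∨ mu = gamma
omega ∨ mu = mu
ups ∧ zeta = ups
mu ∨ ups = mu
gamma ∧ mu = mu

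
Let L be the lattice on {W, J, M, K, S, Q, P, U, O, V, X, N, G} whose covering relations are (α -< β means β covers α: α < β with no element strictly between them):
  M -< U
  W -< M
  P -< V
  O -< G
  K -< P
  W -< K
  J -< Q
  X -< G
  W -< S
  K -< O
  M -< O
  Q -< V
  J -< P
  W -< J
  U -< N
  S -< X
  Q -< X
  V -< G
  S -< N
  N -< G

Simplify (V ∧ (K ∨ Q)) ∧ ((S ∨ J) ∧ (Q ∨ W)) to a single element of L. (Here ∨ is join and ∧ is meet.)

K ∨ Q = V
V ∧ V = V
S ∨ J = X
Q ∨ W = Q
X ∧ Q = Q
V ∧ Q = Q

Q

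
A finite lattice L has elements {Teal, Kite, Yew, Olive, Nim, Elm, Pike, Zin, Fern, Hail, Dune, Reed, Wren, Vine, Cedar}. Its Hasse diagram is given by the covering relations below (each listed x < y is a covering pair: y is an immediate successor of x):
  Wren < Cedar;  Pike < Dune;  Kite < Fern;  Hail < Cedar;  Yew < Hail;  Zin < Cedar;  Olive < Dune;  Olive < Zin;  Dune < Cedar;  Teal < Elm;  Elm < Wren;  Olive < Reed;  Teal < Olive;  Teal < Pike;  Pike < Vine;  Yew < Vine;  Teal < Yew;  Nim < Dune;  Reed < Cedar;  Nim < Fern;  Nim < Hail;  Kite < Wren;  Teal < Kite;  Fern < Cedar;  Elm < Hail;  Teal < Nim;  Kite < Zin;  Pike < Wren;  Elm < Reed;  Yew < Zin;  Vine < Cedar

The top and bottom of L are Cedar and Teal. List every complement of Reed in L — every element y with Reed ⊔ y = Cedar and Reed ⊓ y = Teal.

Fern, Kite, Nim, Pike, Vine, Yew

Need y with Reed ∨ y = Cedar and Reed ∧ y = Teal.
Checking each element gives: Fern, Kite, Nim, Pike, Vine, Yew.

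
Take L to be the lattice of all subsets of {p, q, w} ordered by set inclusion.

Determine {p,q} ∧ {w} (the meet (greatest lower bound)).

Under ⊆, meet is intersection: {p,q} ∩ {w} = ∅.

∅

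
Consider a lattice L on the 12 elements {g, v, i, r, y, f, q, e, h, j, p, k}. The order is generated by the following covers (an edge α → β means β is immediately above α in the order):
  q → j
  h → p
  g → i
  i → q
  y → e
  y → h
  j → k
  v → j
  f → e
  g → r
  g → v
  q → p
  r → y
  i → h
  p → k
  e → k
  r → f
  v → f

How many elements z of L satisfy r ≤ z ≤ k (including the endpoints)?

The interval [r, k] = {e, f, h, k, p, r, y}, which has 7 elements.

7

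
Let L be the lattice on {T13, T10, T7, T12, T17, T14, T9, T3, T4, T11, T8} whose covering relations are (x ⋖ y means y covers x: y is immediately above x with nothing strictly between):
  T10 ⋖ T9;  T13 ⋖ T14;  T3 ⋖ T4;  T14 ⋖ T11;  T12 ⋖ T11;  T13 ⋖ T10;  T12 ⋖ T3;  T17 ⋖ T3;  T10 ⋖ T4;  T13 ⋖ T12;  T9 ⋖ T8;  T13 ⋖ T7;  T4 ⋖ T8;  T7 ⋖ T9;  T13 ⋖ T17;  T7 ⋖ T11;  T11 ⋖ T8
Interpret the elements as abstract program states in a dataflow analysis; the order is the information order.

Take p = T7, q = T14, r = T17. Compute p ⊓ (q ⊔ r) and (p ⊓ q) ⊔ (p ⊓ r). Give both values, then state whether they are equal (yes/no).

q ⊔ r = T8, so p ⊓ (q ⊔ r) = T7 ⊓ T8 = T7.
p ⊓ q = T13 and p ⊓ r = T13, so (p ⊓ q) ⊔ (p ⊓ r) = T13 ⊔ T13 = T13.
Equal: no.

T7; T13; no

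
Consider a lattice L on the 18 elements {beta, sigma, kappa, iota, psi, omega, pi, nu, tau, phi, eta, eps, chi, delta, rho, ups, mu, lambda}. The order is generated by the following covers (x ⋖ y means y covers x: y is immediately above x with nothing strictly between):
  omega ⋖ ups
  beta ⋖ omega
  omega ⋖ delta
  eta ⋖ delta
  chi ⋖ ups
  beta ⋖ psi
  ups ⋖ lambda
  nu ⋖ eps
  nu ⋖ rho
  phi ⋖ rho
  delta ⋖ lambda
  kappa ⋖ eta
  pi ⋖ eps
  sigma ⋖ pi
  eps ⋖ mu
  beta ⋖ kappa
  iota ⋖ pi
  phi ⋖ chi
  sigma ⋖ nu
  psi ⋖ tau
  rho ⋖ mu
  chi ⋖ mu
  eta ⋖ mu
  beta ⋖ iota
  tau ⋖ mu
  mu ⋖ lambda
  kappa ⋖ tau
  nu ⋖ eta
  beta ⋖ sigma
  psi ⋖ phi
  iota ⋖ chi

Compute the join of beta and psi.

psi

Common upper bounds of {beta, psi}: chi, lambda, mu, phi, psi, rho, tau, ups.
The least among these is psi.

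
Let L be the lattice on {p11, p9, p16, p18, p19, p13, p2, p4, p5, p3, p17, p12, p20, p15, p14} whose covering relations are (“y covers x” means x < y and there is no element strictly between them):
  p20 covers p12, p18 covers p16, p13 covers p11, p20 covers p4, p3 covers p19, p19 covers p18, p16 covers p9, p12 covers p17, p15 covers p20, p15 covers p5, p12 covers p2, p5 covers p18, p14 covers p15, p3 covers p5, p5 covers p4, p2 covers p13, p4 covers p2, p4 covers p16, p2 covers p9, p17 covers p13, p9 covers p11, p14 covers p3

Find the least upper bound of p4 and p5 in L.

p5

Common upper bounds of {p4, p5}: p14, p15, p3, p5.
The least among these is p5.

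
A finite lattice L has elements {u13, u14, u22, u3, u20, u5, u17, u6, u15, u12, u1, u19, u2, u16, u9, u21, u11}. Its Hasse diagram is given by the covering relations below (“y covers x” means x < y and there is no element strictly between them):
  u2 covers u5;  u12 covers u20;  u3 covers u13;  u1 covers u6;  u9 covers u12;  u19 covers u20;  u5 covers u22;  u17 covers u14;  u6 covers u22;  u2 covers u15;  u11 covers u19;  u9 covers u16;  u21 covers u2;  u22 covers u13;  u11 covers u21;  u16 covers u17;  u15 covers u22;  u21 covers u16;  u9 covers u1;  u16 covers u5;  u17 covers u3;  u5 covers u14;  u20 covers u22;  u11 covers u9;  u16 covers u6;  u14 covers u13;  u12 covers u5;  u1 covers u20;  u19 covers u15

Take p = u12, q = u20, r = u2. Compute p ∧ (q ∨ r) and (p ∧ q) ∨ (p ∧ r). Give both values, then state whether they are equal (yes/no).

u12; u12; yes

q ∨ r = u11, so p ∧ (q ∨ r) = u12 ∧ u11 = u12.
p ∧ q = u20 and p ∧ r = u5, so (p ∧ q) ∨ (p ∧ r) = u20 ∨ u5 = u12.
Equal: yes.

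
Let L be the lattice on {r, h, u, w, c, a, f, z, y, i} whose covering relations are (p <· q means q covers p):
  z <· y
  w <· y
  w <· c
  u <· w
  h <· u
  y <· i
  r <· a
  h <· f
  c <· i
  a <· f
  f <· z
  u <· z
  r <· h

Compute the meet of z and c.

Common lower bounds of {z, c}: h, r, u.
The greatest among these is u.

u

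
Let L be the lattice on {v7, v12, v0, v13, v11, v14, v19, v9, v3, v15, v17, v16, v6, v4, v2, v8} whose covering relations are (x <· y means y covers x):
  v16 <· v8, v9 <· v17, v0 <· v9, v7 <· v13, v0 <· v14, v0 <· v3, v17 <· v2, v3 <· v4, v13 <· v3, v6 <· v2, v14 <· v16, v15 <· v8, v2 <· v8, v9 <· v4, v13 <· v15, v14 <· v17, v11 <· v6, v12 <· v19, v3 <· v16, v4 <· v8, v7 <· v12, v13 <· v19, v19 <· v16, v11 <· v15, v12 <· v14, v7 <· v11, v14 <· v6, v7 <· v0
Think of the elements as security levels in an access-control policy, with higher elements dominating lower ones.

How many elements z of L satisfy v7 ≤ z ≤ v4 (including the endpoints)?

6

The interval [v7, v4] = {v0, v13, v3, v4, v7, v9}, which has 6 elements.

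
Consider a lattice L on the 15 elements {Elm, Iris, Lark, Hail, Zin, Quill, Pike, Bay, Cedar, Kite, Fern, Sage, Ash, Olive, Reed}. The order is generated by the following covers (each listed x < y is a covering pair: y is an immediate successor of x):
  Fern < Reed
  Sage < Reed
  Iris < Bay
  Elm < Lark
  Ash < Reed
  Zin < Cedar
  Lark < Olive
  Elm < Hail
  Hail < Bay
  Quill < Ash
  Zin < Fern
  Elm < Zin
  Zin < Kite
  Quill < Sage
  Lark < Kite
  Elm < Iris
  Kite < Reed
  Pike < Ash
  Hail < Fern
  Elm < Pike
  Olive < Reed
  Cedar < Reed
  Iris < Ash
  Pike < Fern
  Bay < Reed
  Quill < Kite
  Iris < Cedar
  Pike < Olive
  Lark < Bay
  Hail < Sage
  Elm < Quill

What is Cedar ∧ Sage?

Common lower bounds of {Cedar, Sage}: Elm.
The greatest among these is Elm.

Elm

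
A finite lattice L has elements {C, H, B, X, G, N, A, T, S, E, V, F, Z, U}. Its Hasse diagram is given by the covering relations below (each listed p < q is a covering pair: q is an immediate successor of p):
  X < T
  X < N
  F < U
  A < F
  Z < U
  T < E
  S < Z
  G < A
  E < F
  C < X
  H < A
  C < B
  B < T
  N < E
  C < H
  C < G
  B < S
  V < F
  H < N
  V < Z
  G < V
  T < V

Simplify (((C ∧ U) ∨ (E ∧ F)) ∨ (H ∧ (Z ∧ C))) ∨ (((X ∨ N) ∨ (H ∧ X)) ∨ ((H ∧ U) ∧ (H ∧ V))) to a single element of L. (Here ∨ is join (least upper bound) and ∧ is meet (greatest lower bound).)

E

C ∧ U = C
E ∧ F = E
C ∨ E = E
Z ∧ C = C
H ∧ C = C
E ∨ C = E
X ∨ N = N
H ∧ X = C
N ∨ C = N
H ∧ U = H
H ∧ V = C
H ∧ C = C
N ∨ C = N
E ∨ N = E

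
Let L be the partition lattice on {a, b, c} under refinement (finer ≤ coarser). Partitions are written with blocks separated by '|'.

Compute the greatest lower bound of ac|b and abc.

ac|b

Common lower bounds of {ac|b, abc}: ac|b, a|b|c.
The greatest among these is ac|b.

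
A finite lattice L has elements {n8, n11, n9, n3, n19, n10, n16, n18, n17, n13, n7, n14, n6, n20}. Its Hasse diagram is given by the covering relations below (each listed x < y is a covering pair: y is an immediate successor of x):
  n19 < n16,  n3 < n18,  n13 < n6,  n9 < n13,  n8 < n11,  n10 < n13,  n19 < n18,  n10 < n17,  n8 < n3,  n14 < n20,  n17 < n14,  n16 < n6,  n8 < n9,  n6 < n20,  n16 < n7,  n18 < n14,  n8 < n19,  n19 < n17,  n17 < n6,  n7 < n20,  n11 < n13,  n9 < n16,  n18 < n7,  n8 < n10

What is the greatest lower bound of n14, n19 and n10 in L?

Common lower bounds of {n14, n19, n10}: n8.
The greatest among these is n8.

n8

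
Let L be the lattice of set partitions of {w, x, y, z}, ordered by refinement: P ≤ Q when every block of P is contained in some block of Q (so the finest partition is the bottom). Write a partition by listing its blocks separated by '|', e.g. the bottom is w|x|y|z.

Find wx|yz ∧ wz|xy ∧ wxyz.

w|x|y|z

Common lower bounds of {wx|yz, wz|xy, wxyz}: w|x|y|z.
The greatest among these is w|x|y|z.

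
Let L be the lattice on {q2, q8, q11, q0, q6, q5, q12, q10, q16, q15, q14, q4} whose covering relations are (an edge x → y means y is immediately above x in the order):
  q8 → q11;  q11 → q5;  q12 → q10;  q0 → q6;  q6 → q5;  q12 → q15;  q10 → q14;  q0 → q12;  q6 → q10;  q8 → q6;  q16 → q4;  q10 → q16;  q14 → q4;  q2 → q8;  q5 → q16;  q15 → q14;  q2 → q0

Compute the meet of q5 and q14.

Common lower bounds of {q5, q14}: q0, q2, q6, q8.
The greatest among these is q6.

q6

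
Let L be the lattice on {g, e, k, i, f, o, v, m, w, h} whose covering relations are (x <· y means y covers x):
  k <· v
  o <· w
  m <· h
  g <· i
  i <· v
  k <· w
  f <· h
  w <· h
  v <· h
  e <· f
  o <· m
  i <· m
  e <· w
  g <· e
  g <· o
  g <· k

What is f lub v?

h

Common upper bounds of {f, v}: h.
The least among these is h.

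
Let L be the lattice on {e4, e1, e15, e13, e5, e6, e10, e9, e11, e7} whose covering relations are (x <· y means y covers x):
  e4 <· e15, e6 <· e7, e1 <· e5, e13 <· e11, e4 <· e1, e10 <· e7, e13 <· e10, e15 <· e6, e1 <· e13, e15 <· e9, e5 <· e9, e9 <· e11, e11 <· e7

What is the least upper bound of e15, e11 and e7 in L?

e7

Common upper bounds of {e15, e11, e7}: e7.
The least among these is e7.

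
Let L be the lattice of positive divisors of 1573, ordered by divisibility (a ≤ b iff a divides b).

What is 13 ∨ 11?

In the divisibility order, the join is the least common multiple: lcm(13, 11) = 143.

143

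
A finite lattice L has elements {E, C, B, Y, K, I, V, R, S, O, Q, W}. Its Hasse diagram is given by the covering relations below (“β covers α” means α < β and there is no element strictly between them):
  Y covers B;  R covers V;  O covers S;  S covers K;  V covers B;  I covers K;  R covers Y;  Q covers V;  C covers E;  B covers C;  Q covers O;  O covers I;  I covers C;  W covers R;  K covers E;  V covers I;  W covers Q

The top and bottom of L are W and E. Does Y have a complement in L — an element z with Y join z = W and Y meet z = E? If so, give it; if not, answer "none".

S

Need z with Y ∨ z = W and Y ∧ z = E.
Checking each element gives: S.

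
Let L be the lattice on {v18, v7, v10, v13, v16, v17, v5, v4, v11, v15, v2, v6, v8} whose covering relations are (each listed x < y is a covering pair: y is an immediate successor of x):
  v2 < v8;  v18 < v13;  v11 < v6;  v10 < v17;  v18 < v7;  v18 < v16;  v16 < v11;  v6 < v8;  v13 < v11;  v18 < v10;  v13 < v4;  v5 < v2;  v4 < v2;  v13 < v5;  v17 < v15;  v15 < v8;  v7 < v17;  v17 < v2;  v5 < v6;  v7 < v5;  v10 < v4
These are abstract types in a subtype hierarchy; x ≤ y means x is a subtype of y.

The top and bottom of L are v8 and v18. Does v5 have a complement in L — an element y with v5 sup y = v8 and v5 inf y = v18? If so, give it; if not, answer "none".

For every candidate y, either v5 ∨ y ≠ v8 or v5 ∧ y ≠ v18; no complement exists.

none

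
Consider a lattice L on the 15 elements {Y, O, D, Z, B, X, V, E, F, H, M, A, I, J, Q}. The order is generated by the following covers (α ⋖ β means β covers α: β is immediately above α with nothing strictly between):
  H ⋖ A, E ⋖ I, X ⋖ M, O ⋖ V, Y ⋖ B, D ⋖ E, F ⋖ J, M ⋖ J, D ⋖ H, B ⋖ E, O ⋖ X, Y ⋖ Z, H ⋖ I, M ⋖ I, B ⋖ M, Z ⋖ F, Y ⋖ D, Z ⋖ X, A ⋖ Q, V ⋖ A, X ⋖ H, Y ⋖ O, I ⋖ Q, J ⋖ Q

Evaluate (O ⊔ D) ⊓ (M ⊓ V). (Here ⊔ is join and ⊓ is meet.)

O

O ∨ D = H
M ∧ V = O
H ∧ O = O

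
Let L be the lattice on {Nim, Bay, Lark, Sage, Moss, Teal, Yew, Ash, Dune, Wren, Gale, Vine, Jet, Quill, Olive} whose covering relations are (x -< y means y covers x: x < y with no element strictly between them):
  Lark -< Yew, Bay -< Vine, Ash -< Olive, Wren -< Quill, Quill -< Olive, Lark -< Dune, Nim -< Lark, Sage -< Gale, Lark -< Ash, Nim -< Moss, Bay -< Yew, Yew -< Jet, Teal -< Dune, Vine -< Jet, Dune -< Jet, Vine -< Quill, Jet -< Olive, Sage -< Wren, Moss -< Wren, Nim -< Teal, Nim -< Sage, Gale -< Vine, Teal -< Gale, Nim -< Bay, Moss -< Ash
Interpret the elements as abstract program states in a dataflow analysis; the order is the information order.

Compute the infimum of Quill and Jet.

Vine

Common lower bounds of {Quill, Jet}: Bay, Gale, Nim, Sage, Teal, Vine.
The greatest among these is Vine.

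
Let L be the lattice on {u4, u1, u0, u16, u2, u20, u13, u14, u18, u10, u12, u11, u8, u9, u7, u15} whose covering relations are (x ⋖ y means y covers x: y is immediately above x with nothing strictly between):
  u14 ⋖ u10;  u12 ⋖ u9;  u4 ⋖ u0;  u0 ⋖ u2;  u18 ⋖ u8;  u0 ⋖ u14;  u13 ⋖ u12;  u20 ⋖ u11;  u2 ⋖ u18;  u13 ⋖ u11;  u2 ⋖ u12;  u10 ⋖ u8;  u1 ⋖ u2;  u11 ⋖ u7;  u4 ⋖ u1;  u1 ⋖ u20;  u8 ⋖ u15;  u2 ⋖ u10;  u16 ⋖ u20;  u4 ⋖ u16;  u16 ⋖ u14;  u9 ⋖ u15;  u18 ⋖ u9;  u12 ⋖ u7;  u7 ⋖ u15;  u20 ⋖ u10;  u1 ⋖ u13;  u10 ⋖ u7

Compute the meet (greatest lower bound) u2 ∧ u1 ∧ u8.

Common lower bounds of {u2, u1, u8}: u1, u4.
The greatest among these is u1.

u1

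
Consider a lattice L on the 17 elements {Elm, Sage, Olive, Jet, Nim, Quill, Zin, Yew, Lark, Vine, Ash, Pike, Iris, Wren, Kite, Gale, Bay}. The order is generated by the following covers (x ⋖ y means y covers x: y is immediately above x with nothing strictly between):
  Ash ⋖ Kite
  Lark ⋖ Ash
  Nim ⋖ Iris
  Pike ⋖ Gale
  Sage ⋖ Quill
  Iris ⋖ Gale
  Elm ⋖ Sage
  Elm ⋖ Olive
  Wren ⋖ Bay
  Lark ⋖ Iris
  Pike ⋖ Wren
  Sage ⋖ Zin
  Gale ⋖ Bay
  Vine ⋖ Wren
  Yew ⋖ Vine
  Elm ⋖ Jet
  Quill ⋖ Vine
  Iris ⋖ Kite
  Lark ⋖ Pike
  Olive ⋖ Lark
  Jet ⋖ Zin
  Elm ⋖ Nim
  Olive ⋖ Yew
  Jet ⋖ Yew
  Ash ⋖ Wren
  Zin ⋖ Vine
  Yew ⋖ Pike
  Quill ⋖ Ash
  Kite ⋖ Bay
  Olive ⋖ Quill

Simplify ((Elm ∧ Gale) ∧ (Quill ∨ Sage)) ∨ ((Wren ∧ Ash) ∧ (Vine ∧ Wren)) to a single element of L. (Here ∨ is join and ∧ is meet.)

Quill

Elm ∧ Gale = Elm
Quill ∨ Sage = Quill
Elm ∧ Quill = Elm
Wren ∧ Ash = Ash
Vine ∧ Wren = Vine
Ash ∧ Vine = Quill
Elm ∨ Quill = Quill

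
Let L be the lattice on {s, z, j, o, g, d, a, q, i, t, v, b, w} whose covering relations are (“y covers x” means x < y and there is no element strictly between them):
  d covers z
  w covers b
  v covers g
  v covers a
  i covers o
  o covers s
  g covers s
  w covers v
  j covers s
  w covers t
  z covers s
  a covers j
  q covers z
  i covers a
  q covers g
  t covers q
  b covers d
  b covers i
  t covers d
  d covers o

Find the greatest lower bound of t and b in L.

d

Common lower bounds of {t, b}: d, o, s, z.
The greatest among these is d.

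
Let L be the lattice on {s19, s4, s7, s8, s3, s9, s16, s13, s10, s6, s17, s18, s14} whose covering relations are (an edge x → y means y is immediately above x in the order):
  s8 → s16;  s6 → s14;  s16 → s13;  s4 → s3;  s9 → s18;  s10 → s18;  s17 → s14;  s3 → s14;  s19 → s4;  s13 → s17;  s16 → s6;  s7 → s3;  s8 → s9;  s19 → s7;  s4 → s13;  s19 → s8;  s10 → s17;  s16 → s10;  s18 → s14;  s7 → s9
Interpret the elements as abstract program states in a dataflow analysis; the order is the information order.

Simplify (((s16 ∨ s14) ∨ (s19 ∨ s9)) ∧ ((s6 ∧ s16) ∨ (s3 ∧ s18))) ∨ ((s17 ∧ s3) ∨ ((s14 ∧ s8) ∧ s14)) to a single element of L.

s14

s16 ∨ s14 = s14
s19 ∨ s9 = s9
s14 ∨ s9 = s14
s6 ∧ s16 = s16
s3 ∧ s18 = s7
s16 ∨ s7 = s18
s14 ∧ s18 = s18
s17 ∧ s3 = s4
s14 ∧ s8 = s8
s8 ∧ s14 = s8
s4 ∨ s8 = s13
s18 ∨ s13 = s14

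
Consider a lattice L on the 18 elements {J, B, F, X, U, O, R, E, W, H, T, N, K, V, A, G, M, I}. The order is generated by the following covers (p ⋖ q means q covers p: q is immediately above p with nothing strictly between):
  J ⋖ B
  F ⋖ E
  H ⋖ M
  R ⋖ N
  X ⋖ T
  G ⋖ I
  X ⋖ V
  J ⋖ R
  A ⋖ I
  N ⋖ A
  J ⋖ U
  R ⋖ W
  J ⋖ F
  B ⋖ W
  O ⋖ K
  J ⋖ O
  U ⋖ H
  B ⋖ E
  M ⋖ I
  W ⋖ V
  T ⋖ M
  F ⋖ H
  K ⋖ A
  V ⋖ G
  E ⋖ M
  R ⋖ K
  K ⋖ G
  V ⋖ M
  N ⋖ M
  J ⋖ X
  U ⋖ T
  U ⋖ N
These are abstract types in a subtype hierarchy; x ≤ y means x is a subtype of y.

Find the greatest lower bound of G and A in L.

K

Common lower bounds of {G, A}: J, K, O, R.
The greatest among these is K.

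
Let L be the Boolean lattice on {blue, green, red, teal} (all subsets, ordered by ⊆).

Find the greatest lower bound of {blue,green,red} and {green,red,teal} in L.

{green,red}

Common lower bounds of {{blue,green,red}, {green,red,teal}}: {green,red}, {green}, {red}, ∅.
The greatest among these is {green,red}.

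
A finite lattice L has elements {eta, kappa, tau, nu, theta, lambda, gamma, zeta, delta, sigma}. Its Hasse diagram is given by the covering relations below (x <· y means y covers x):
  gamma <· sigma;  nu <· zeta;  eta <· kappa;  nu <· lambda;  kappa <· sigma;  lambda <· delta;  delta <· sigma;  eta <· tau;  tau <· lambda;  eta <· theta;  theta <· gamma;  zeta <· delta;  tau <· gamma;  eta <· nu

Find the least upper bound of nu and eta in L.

Common upper bounds of {nu, eta}: delta, lambda, nu, sigma, zeta.
The least among these is nu.

nu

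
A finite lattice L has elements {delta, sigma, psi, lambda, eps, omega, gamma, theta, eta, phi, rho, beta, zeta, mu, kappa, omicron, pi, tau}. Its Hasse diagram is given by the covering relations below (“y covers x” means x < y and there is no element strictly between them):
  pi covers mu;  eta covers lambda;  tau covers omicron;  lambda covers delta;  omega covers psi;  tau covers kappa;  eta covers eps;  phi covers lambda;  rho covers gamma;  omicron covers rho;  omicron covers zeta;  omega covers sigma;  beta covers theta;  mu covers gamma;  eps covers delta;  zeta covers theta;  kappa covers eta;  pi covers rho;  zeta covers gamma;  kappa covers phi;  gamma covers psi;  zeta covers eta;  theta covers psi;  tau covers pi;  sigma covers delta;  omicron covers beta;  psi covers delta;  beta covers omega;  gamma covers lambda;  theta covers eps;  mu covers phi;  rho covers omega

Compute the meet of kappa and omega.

Common lower bounds of {kappa, omega}: delta.
The greatest among these is delta.

delta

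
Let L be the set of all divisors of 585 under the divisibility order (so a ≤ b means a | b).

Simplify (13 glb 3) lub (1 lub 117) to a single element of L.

13 ∧ 3 = 1
1 ∨ 117 = 117
1 ∨ 117 = 117

117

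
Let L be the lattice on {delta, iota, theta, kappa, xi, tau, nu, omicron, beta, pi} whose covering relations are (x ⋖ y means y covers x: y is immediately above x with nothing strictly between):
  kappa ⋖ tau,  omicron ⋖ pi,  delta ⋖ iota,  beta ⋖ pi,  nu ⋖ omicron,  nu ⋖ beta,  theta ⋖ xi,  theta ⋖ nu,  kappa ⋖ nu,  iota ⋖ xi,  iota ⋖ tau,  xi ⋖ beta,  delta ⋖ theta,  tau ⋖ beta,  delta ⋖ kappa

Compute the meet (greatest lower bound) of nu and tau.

Common lower bounds of {nu, tau}: delta, kappa.
The greatest among these is kappa.

kappa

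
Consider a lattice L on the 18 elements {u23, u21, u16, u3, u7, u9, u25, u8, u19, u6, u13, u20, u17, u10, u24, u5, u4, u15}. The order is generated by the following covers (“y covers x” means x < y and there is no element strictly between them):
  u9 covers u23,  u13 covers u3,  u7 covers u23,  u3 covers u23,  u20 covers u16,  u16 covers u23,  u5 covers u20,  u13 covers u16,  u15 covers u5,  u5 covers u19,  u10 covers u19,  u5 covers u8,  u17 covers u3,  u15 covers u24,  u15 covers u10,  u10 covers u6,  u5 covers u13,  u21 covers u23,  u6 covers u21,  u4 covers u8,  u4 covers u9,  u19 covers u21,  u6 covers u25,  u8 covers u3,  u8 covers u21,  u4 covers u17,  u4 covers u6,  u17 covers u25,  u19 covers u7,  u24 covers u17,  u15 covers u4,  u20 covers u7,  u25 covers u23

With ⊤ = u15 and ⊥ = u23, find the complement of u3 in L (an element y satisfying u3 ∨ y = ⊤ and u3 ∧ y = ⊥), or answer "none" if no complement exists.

u10

Need y with u3 ∨ y = u15 and u3 ∧ y = u23.
Checking each element gives: u10.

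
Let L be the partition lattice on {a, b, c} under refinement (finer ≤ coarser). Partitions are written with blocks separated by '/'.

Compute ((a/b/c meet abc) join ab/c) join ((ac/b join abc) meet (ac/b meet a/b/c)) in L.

ab/c

a/b/c ∧ abc = a/b/c
a/b/c ∨ ab/c = ab/c
ac/b ∨ abc = abc
ac/b ∧ a/b/c = a/b/c
abc ∧ a/b/c = a/b/c
ab/c ∨ a/b/c = ab/c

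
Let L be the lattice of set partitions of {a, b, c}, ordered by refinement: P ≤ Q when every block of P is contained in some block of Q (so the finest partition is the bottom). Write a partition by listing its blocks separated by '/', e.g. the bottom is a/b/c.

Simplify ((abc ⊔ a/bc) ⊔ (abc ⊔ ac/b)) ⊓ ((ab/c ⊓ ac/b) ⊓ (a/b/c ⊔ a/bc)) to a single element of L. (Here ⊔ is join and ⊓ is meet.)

abc ∨ a/bc = abc
abc ∨ ac/b = abc
abc ∨ abc = abc
ab/c ∧ ac/b = a/b/c
a/b/c ∨ a/bc = a/bc
a/b/c ∧ a/bc = a/b/c
abc ∧ a/b/c = a/b/c

a/b/c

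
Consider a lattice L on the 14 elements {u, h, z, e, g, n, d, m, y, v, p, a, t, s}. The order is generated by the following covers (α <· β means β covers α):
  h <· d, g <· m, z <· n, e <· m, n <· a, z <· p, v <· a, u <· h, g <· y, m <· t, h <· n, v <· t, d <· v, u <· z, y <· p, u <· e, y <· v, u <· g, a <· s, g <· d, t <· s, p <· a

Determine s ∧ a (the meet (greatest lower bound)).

Common lower bounds of {s, a}: a, d, g, h, n, p, u, v, y, z.
The greatest among these is a.

a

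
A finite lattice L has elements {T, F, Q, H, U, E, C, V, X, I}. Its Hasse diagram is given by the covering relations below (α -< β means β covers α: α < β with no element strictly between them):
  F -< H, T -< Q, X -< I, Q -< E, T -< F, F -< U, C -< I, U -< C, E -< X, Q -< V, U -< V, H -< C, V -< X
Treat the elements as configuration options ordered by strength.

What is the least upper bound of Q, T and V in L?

V

Common upper bounds of {Q, T, V}: I, V, X.
The least among these is V.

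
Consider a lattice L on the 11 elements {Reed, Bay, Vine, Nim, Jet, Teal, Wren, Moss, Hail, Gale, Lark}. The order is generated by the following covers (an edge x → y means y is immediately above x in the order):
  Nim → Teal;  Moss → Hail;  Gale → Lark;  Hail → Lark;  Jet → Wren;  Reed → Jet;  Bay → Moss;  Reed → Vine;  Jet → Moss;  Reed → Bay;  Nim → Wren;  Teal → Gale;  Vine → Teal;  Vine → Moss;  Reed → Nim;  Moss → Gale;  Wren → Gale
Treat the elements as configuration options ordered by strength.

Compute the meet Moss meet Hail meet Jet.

Common lower bounds of {Moss, Hail, Jet}: Jet, Reed.
The greatest among these is Jet.

Jet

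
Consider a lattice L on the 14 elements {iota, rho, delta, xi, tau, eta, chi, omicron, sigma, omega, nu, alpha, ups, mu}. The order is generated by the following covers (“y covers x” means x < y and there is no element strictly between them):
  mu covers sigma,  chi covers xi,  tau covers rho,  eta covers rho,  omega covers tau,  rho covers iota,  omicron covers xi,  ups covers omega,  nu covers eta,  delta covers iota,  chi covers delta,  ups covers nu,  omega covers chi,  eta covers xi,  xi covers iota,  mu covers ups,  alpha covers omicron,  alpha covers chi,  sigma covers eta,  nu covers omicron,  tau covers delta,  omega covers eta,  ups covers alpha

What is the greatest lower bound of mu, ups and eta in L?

eta

Common lower bounds of {mu, ups, eta}: eta, iota, rho, xi.
The greatest among these is eta.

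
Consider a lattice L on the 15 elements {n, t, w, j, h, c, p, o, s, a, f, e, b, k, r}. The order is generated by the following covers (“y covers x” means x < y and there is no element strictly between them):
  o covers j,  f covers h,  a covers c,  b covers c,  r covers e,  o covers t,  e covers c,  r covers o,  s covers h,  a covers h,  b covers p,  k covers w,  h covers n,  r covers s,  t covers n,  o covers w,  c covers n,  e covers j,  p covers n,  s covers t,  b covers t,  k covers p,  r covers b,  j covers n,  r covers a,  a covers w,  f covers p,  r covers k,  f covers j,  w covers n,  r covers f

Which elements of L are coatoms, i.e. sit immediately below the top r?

The coatoms are exactly the elements covered by r: a, b, e, f, k, o, s.

a, b, e, f, k, o, s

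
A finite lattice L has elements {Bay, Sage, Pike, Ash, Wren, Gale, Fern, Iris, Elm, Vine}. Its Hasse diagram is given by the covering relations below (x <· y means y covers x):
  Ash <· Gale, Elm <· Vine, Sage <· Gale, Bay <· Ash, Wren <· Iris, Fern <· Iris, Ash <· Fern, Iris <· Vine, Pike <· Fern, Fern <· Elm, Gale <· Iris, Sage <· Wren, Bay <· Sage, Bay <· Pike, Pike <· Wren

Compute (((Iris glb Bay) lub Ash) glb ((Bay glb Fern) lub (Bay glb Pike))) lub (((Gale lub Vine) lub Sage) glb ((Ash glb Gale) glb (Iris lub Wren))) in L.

Iris ∧ Bay = Bay
Bay ∨ Ash = Ash
Bay ∧ Fern = Bay
Bay ∧ Pike = Bay
Bay ∨ Bay = Bay
Ash ∧ Bay = Bay
Gale ∨ Vine = Vine
Vine ∨ Sage = Vine
Ash ∧ Gale = Ash
Iris ∨ Wren = Iris
Ash ∧ Iris = Ash
Vine ∧ Ash = Ash
Bay ∨ Ash = Ash

Ash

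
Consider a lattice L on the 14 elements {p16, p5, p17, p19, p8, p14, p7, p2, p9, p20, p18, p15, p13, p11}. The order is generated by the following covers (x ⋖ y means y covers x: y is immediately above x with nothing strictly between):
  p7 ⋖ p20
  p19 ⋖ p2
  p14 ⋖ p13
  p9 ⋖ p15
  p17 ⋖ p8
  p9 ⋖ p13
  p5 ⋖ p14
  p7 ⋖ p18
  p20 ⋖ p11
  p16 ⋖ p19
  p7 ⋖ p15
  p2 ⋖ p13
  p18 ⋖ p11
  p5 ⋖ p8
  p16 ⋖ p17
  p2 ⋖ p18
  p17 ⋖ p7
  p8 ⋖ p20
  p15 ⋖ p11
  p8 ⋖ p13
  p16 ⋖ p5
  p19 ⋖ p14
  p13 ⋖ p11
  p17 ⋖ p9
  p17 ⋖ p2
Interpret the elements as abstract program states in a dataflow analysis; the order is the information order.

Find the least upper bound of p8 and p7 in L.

p20

Common upper bounds of {p8, p7}: p11, p20.
The least among these is p20.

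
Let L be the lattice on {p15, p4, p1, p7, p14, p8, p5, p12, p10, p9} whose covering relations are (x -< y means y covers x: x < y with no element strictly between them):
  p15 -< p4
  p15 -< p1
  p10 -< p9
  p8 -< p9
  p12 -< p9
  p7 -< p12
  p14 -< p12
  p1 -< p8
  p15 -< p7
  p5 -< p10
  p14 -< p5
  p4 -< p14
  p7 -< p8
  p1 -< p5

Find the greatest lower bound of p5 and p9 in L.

p5

Common lower bounds of {p5, p9}: p1, p14, p15, p4, p5.
The greatest among these is p5.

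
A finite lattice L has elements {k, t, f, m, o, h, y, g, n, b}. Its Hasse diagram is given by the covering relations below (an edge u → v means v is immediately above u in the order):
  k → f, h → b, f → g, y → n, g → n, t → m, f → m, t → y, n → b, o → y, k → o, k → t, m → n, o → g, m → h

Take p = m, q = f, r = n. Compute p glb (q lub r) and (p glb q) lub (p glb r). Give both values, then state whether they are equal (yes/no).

m; m; yes

q lub r = n, so p glb (q lub r) = m glb n = m.
p glb q = f and p glb r = m, so (p glb q) lub (p glb r) = f lub m = m.
Equal: yes.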